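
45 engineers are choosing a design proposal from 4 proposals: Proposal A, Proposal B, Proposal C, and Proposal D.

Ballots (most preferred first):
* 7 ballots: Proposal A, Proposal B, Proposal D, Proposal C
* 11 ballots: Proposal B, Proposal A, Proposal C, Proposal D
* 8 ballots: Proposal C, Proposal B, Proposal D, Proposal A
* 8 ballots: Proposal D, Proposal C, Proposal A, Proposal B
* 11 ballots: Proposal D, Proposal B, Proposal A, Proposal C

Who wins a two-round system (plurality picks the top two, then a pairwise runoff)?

Round 1 first-place votes: Proposal A 7, Proposal B 11, Proposal C 8, Proposal D 19. Proposal D and Proposal B advance.
Runoff: Proposal D is ranked above Proposal B on 19 ballots, Proposal B above Proposal D on 26.

Proposal B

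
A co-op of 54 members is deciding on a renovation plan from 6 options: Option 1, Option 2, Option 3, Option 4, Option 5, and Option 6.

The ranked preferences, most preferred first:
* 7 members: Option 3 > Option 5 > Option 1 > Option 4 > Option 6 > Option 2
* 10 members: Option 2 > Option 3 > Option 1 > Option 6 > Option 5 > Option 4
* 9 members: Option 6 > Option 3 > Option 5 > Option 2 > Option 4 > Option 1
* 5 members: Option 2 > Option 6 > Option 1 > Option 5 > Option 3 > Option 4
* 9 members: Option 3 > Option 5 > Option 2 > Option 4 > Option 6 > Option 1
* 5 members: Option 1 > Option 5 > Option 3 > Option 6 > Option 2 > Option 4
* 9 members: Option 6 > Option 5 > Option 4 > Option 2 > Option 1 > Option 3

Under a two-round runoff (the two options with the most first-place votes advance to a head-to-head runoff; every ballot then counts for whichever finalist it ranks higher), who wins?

Round 1 first-place votes: Option 1 5, Option 2 15, Option 3 16, Option 4 0, Option 5 0, Option 6 18. Option 6 and Option 3 advance.
Runoff: Option 6 is ranked above Option 3 on 23 ballots, Option 3 above Option 6 on 31.

Option 3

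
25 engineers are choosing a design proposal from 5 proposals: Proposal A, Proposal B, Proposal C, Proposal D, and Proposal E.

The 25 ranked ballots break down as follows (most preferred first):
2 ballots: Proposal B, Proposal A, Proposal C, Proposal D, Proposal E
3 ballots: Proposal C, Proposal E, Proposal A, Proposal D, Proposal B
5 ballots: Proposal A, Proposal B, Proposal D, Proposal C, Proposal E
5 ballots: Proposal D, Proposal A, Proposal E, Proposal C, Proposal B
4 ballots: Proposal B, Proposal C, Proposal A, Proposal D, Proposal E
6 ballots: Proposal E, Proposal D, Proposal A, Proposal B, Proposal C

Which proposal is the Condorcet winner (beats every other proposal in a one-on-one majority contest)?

Proposal A

Proposal A vs Proposal B: 19–6
Proposal A vs Proposal C: 18–7
Proposal A vs Proposal D: 14–11
Proposal A vs Proposal E: 16–9
Proposal A beats every other proposal.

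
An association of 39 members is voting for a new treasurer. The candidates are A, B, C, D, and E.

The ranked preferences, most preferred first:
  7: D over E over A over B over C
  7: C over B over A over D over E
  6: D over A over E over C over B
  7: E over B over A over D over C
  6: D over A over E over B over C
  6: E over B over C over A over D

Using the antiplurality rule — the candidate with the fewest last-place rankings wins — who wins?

Last-place votes: A 0, B 6, C 20, D 6, E 7.

A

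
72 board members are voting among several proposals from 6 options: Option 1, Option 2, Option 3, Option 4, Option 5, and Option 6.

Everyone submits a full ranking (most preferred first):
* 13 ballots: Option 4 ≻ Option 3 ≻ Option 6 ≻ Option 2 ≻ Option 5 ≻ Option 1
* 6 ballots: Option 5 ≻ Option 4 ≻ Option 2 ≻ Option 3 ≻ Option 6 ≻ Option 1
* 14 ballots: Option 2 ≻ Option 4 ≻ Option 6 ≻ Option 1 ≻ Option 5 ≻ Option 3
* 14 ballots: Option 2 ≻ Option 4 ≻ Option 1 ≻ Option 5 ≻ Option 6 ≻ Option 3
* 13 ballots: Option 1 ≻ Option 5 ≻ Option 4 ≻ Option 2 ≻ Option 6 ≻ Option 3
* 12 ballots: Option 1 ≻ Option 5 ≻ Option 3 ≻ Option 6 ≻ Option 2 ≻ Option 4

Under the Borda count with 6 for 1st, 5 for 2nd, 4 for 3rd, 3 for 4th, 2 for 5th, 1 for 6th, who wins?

Option 1: 13×1 + 6×1 + 14×3 + 14×4 + 13×6 + 12×6 = 267
Option 2: 13×3 + 6×4 + 14×6 + 14×6 + 13×3 + 12×2 = 294
Option 3: 13×5 + 6×3 + 14×1 + 14×1 + 13×1 + 12×4 = 172
Option 4: 13×6 + 6×5 + 14×5 + 14×5 + 13×4 + 12×1 = 312
Option 5: 13×2 + 6×6 + 14×2 + 14×3 + 13×5 + 12×5 = 257
Option 6: 13×4 + 6×2 + 14×4 + 14×2 + 13×2 + 12×3 = 210

Option 4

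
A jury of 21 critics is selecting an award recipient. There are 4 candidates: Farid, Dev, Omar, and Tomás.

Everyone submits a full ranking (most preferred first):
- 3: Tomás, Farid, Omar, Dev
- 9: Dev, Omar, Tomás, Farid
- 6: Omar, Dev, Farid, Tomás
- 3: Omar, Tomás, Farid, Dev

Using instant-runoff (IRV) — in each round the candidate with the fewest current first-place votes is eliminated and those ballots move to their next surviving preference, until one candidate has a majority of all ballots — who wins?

Round 1: Farid 0, Dev 9, Omar 9, Tomás 3. Farid eliminated.
Round 2: Dev 9, Omar 9, Tomás 3. Tomás eliminated.
Round 3: Dev 9, Omar 12. Omar has a majority (≥11).

Omar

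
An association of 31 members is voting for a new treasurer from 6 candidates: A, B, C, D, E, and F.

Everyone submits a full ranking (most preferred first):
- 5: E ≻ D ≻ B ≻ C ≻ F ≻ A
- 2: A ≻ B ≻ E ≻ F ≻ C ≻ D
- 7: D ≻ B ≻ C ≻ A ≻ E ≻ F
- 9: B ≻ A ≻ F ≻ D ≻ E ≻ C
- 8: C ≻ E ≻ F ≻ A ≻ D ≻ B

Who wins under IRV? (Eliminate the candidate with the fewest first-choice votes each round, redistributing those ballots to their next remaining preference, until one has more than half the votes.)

D

Round 1: A 2, B 9, C 8, D 7, E 5, F 0. F eliminated.
Round 2: A 2, B 9, C 8, D 7, E 5. A eliminated.
Round 3: B 11, C 8, D 7, E 5. E eliminated.
Round 4: B 11, C 8, D 12. C eliminated.
Round 5: B 11, D 20. D has a majority (≥16).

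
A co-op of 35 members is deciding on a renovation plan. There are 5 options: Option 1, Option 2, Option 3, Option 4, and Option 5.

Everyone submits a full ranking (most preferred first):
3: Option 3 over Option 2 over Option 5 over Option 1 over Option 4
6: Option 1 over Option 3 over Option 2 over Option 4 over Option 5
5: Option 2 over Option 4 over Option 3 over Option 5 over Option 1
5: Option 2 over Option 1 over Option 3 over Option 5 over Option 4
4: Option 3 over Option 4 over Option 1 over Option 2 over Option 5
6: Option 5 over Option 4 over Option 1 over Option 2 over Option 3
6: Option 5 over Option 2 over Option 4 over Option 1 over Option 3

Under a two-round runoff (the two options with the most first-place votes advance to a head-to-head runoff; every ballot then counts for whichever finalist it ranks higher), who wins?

Option 2

Round 1 first-place votes: Option 1 6, Option 2 10, Option 3 7, Option 4 0, Option 5 12. Option 5 and Option 2 advance.
Runoff: Option 5 is ranked above Option 2 on 12 ballots, Option 2 above Option 5 on 23.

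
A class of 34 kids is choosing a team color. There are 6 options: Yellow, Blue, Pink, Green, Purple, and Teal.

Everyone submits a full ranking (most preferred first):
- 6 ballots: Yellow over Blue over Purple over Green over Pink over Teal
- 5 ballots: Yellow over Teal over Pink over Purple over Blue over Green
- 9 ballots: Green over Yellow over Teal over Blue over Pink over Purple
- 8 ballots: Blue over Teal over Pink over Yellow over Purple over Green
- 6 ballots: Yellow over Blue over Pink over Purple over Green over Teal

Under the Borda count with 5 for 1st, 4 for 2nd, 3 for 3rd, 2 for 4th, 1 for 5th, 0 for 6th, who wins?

Yellow

Yellow: 6×5 + 5×5 + 9×4 + 8×2 + 6×5 = 137
Blue: 6×4 + 5×1 + 9×2 + 8×5 + 6×4 = 111
Pink: 6×1 + 5×3 + 9×1 + 8×3 + 6×3 = 72
Green: 6×2 + 5×0 + 9×5 + 8×0 + 6×1 = 63
Purple: 6×3 + 5×2 + 9×0 + 8×1 + 6×2 = 48
Teal: 6×0 + 5×4 + 9×3 + 8×4 + 6×0 = 79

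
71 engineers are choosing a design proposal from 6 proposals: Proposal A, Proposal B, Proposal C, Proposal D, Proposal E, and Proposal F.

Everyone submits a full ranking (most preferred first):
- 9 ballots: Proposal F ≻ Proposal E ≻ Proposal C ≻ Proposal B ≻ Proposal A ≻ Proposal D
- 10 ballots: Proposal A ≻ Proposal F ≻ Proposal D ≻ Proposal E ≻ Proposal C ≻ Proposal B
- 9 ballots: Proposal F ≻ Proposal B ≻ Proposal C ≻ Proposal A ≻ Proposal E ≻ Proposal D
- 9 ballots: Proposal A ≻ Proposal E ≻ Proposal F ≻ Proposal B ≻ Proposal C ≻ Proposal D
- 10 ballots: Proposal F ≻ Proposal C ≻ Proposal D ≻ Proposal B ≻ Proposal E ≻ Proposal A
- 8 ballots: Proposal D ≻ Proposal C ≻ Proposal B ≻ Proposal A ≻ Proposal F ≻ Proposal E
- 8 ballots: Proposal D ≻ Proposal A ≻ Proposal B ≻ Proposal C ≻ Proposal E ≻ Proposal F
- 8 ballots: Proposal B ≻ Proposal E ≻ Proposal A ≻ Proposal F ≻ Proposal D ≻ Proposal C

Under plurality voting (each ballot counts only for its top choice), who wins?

Proposal F

First-place votes: Proposal A 19, Proposal B 8, Proposal C 0, Proposal D 16, Proposal E 0, Proposal F 28.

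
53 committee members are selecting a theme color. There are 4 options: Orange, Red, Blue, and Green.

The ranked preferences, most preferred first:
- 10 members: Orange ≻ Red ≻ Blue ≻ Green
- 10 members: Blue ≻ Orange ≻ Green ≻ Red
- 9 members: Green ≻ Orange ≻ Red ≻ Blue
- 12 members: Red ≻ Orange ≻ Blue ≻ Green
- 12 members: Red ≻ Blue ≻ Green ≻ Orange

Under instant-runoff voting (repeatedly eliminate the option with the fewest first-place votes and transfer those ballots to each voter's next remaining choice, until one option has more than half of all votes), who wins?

Orange

Round 1: Orange 10, Red 24, Blue 10, Green 9. Green eliminated.
Round 2: Orange 19, Red 24, Blue 10. Blue eliminated.
Round 3: Orange 29, Red 24. Orange has a majority (≥27).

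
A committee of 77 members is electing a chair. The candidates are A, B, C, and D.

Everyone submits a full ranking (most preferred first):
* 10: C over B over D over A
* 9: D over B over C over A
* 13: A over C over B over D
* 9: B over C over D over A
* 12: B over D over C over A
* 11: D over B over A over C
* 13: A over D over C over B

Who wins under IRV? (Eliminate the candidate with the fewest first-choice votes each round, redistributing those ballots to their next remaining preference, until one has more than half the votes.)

Round 1: A 26, B 21, C 10, D 20. C eliminated.
Round 2: A 26, B 31, D 20. D eliminated.
Round 3: A 26, B 51. B has a majority (≥39).

B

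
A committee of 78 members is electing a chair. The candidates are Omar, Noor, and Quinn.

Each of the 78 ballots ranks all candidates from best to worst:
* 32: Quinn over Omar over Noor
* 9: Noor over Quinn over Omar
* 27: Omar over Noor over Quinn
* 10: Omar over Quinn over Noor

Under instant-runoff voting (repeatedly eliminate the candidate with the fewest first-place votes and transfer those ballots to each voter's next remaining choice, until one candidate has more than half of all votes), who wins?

Round 1: Omar 37, Noor 9, Quinn 32. Noor eliminated.
Round 2: Omar 37, Quinn 41. Quinn has a majority (≥40).

Quinn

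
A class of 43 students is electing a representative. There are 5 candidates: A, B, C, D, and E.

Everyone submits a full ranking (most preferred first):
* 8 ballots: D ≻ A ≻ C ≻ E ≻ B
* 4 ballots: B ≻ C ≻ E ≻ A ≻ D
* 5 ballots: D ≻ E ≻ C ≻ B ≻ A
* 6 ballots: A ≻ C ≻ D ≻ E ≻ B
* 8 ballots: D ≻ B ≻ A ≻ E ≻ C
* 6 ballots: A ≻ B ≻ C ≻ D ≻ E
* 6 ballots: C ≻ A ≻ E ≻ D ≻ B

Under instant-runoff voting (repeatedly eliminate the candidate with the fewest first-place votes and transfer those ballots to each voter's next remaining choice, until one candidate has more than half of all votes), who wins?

Round 1: A 12, B 4, C 6, D 21, E 0. E eliminated.
Round 2: A 12, B 4, C 6, D 21. B eliminated.
Round 3: A 12, C 10, D 21. C eliminated.
Round 4: A 22, D 21. A has a majority (≥22).

A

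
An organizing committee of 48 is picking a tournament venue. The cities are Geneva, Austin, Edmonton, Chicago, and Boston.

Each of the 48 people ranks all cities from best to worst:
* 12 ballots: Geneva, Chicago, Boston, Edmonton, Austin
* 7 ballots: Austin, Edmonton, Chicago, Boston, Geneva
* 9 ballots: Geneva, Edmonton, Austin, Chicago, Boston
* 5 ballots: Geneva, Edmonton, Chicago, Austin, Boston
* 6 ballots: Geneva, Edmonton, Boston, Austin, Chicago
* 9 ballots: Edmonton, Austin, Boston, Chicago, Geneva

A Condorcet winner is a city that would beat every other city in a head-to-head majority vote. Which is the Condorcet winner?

Geneva vs Austin: 32–16
Geneva vs Edmonton: 32–16
Geneva vs Chicago: 32–16
Geneva vs Boston: 32–16
Geneva beats every other city.

Geneva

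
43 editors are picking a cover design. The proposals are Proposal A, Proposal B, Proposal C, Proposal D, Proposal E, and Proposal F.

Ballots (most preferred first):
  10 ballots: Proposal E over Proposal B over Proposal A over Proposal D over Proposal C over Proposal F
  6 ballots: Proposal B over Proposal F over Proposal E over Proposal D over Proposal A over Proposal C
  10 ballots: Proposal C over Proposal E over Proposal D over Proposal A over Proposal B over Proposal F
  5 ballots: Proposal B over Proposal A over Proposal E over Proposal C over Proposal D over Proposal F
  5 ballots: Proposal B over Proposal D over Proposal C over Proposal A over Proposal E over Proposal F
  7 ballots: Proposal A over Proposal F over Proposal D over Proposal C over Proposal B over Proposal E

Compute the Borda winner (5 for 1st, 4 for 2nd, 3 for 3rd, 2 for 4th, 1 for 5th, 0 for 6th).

Proposal A: 10×3 + 6×1 + 10×2 + 5×4 + 5×2 + 7×5 = 121
Proposal B: 10×4 + 6×5 + 10×1 + 5×5 + 5×5 + 7×1 = 137
Proposal C: 10×1 + 6×0 + 10×5 + 5×2 + 5×3 + 7×2 = 99
Proposal D: 10×2 + 6×2 + 10×3 + 5×1 + 5×4 + 7×3 = 108
Proposal E: 10×5 + 6×3 + 10×4 + 5×3 + 5×1 + 7×0 = 128
Proposal F: 10×0 + 6×4 + 10×0 + 5×0 + 5×0 + 7×4 = 52

Proposal B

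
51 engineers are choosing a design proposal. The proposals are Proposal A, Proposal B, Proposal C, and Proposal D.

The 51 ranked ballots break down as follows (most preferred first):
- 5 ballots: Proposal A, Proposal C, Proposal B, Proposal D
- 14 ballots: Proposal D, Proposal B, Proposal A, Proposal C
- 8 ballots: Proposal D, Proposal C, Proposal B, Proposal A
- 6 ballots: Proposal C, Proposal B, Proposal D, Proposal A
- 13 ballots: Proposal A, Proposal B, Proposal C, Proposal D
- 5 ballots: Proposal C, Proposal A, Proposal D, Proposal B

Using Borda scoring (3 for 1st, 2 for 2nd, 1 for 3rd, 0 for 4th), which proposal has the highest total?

Proposal A: 5×3 + 14×1 + 8×0 + 6×0 + 13×3 + 5×2 = 78
Proposal B: 5×1 + 14×2 + 8×1 + 6×2 + 13×2 + 5×0 = 79
Proposal C: 5×2 + 14×0 + 8×2 + 6×3 + 13×1 + 5×3 = 72
Proposal D: 5×0 + 14×3 + 8×3 + 6×1 + 13×0 + 5×1 = 77

Proposal B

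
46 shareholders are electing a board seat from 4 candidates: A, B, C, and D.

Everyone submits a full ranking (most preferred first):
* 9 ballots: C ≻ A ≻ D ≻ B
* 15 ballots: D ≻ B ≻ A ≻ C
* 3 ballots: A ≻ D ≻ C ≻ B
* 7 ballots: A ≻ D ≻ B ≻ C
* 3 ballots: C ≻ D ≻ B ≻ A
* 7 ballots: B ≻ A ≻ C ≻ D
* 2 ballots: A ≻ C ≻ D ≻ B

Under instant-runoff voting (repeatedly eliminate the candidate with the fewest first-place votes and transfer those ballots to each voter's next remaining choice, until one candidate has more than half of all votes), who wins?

A

Round 1: A 12, B 7, C 12, D 15. B eliminated.
Round 2: A 19, C 12, D 15. C eliminated.
Round 3: A 28, D 18. A has a majority (≥24).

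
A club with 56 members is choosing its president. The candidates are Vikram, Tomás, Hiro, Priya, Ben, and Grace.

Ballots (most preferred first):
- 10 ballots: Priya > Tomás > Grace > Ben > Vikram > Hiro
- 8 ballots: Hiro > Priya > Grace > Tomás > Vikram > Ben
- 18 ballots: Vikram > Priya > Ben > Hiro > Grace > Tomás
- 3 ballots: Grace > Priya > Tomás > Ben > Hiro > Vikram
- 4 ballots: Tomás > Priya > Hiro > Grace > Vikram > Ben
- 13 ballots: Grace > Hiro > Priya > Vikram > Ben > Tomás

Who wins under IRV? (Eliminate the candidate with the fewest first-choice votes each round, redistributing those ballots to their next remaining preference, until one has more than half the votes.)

Priya

Round 1: Vikram 18, Tomás 4, Hiro 8, Priya 10, Ben 0, Grace 16. Ben eliminated.
Round 2: Vikram 18, Tomás 4, Hiro 8, Priya 10, Grace 16. Tomás eliminated.
Round 3: Vikram 18, Hiro 8, Priya 14, Grace 16. Hiro eliminated.
Round 4: Vikram 18, Priya 22, Grace 16. Grace eliminated.
Round 5: Vikram 18, Priya 38. Priya has a majority (≥29).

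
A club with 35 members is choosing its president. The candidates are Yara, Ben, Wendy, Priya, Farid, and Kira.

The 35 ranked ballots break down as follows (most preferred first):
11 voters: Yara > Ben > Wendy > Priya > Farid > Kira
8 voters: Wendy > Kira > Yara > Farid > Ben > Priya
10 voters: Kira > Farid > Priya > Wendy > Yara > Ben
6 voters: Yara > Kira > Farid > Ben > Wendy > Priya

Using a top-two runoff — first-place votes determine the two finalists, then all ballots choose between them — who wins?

Kira

Round 1 first-place votes: Yara 17, Ben 0, Wendy 8, Priya 0, Farid 0, Kira 10. Yara and Kira advance.
Runoff: Yara is ranked above Kira on 17 ballots, Kira above Yara on 18.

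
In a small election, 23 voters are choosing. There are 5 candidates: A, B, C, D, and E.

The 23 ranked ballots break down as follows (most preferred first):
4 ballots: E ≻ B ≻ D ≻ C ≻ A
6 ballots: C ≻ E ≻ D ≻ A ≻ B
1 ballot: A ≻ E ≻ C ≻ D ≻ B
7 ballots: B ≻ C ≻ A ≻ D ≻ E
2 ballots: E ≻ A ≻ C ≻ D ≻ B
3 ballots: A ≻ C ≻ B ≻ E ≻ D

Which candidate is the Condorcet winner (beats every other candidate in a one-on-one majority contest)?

C

C vs A: 17–6
C vs B: 12–11
C vs D: 19–4
C vs E: 16–7
C beats every other candidate.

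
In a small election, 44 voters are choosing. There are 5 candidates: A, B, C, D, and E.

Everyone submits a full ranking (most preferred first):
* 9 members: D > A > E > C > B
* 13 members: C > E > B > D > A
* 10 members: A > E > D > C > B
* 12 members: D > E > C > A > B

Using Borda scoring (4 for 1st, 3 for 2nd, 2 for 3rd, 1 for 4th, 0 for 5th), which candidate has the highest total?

E

A: 9×3 + 13×0 + 10×4 + 12×1 = 79
B: 9×0 + 13×2 + 10×0 + 12×0 = 26
C: 9×1 + 13×4 + 10×1 + 12×2 = 95
D: 9×4 + 13×1 + 10×2 + 12×4 = 117
E: 9×2 + 13×3 + 10×3 + 12×3 = 123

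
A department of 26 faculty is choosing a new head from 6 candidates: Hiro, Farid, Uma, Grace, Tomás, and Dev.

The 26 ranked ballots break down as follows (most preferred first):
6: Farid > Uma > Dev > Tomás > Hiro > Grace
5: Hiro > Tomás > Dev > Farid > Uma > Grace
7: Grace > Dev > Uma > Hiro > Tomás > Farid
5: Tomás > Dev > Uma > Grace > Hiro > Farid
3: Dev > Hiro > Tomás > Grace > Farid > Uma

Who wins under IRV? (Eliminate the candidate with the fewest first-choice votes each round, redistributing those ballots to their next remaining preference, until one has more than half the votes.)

Hiro

Round 1: Hiro 5, Farid 6, Uma 0, Grace 7, Tomás 5, Dev 3. Uma eliminated.
Round 2: Hiro 5, Farid 6, Grace 7, Tomás 5, Dev 3. Dev eliminated.
Round 3: Hiro 8, Farid 6, Grace 7, Tomás 5. Tomás eliminated.
Round 4: Hiro 8, Farid 6, Grace 12. Farid eliminated.
Round 5: Hiro 14, Grace 12. Hiro has a majority (≥14).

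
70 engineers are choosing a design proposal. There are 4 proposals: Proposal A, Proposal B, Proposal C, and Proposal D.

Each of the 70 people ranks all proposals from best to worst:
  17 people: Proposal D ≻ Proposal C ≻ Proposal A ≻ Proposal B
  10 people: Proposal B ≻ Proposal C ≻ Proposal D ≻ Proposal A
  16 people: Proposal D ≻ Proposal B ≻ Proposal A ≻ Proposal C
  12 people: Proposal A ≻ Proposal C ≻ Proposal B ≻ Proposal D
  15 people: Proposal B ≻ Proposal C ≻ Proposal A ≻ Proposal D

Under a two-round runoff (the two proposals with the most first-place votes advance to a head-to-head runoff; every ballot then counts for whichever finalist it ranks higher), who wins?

Round 1 first-place votes: Proposal A 12, Proposal B 25, Proposal C 0, Proposal D 33. Proposal D and Proposal B advance.
Runoff: Proposal D is ranked above Proposal B on 33 ballots, Proposal B above Proposal D on 37.

Proposal B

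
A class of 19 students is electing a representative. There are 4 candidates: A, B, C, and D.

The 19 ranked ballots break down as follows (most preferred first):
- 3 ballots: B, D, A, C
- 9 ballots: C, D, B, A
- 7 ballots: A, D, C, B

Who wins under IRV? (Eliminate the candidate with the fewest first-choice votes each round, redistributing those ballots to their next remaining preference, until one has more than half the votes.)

A

Round 1: A 7, B 3, C 9, D 0. D eliminated.
Round 2: A 7, B 3, C 9. B eliminated.
Round 3: A 10, C 9. A has a majority (≥10).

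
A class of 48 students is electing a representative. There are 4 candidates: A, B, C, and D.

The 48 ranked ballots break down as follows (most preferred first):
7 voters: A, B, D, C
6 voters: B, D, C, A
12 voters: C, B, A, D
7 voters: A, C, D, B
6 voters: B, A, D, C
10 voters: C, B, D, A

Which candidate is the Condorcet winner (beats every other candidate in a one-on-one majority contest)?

C

C vs A: 28–20
C vs B: 29–19
C vs D: 29–19
C beats every other candidate.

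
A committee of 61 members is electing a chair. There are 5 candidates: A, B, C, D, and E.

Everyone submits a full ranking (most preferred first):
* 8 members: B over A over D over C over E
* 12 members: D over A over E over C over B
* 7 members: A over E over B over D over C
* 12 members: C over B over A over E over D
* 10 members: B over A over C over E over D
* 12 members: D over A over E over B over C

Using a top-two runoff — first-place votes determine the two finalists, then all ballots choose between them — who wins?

B

Round 1 first-place votes: A 7, B 18, C 12, D 24, E 0. D and B advance.
Runoff: D is ranked above B on 24 ballots, B above D on 37.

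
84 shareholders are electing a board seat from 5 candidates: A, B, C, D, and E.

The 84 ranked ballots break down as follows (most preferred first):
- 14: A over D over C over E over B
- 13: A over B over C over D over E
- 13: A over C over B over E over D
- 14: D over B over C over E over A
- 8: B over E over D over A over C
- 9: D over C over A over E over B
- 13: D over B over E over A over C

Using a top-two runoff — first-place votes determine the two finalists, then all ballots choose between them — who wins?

D

Round 1 first-place votes: A 40, B 8, C 0, D 36, E 0. A and D advance.
Runoff: A is ranked above D on 40 ballots, D above A on 44.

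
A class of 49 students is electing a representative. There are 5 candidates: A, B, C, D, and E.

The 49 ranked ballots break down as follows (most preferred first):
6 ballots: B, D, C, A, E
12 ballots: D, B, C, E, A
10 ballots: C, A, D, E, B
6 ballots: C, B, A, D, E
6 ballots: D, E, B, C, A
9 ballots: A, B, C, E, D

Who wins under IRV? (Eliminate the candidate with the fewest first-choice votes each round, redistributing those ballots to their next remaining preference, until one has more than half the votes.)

C

Round 1: A 9, B 6, C 16, D 18, E 0. E eliminated.
Round 2: A 9, B 6, C 16, D 18. B eliminated.
Round 3: A 9, C 16, D 24. A eliminated.
Round 4: C 25, D 24. C has a majority (≥25).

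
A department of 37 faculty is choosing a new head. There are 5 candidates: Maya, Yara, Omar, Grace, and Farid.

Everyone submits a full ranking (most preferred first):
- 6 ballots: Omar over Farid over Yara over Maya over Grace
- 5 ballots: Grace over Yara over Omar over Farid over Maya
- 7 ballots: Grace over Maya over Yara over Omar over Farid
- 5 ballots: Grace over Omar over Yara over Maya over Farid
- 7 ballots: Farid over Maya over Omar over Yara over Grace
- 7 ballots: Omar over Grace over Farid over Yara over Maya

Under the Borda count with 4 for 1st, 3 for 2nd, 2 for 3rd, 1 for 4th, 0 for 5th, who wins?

Omar

Maya: 6×1 + 5×0 + 7×3 + 5×1 + 7×3 + 7×0 = 53
Yara: 6×2 + 5×3 + 7×2 + 5×2 + 7×1 + 7×1 = 65
Omar: 6×4 + 5×2 + 7×1 + 5×3 + 7×2 + 7×4 = 98
Grace: 6×0 + 5×4 + 7×4 + 5×4 + 7×0 + 7×3 = 89
Farid: 6×3 + 5×1 + 7×0 + 5×0 + 7×4 + 7×2 = 65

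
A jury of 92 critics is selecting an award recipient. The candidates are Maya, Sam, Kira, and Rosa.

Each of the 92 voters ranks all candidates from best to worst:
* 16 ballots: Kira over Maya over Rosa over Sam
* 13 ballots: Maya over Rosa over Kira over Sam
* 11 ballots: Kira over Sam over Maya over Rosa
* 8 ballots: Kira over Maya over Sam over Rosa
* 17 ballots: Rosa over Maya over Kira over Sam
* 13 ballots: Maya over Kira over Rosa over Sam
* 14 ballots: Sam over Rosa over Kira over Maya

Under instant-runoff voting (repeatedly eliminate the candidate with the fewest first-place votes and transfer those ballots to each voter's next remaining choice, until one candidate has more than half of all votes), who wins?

Round 1: Maya 26, Sam 14, Kira 35, Rosa 17. Sam eliminated.
Round 2: Maya 26, Kira 35, Rosa 31. Maya eliminated.
Round 3: Kira 48, Rosa 44. Kira has a majority (≥47).

Kira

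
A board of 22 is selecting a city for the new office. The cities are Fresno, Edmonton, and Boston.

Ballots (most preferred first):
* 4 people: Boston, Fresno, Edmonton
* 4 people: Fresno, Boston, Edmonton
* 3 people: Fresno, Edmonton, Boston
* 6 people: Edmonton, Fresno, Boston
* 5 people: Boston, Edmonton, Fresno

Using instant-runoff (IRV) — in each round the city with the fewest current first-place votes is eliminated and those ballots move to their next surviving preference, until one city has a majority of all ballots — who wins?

Fresno

Round 1: Fresno 7, Edmonton 6, Boston 9. Edmonton eliminated.
Round 2: Fresno 13, Boston 9. Fresno has a majority (≥12).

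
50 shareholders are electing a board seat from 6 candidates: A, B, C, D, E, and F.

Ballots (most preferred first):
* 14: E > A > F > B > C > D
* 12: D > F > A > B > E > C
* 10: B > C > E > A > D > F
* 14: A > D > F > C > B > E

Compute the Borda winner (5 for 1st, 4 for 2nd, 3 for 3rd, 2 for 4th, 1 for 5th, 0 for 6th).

A: 14×4 + 12×3 + 10×2 + 14×5 = 182
B: 14×2 + 12×2 + 10×5 + 14×1 = 116
C: 14×1 + 12×0 + 10×4 + 14×2 = 82
D: 14×0 + 12×5 + 10×1 + 14×4 = 126
E: 14×5 + 12×1 + 10×3 + 14×0 = 112
F: 14×3 + 12×4 + 10×0 + 14×3 = 132

A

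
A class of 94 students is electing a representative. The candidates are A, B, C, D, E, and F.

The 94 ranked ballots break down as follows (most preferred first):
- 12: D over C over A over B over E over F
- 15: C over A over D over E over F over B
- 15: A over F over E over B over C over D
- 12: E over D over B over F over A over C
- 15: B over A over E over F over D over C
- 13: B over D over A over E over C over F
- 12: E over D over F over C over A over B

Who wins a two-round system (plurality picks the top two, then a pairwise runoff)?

Round 1 first-place votes: A 15, B 28, C 15, D 12, E 24, F 0. B and E advance.
Runoff: B is ranked above E on 40 ballots, E above B on 54.

E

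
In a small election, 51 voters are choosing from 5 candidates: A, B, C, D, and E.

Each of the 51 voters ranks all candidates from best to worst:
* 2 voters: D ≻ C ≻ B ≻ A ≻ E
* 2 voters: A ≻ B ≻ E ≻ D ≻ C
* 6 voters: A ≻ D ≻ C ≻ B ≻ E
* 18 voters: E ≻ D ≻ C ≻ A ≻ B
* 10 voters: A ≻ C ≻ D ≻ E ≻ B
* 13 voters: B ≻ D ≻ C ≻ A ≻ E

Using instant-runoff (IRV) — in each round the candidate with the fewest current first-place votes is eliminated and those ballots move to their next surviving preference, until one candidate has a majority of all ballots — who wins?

Round 1: A 18, B 13, C 0, D 2, E 18. C eliminated.
Round 2: A 18, B 13, D 2, E 18. D eliminated.
Round 3: A 18, B 15, E 18. B eliminated.
Round 4: A 33, E 18. A has a majority (≥26).

A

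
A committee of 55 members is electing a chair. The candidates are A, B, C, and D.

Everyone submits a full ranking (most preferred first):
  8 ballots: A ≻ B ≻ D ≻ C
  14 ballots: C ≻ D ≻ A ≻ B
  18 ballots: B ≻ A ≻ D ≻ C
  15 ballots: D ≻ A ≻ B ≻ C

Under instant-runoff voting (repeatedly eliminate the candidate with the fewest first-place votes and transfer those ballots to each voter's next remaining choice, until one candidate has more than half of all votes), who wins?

Round 1: A 8, B 18, C 14, D 15. A eliminated.
Round 2: B 26, C 14, D 15. C eliminated.
Round 3: B 26, D 29. D has a majority (≥28).

D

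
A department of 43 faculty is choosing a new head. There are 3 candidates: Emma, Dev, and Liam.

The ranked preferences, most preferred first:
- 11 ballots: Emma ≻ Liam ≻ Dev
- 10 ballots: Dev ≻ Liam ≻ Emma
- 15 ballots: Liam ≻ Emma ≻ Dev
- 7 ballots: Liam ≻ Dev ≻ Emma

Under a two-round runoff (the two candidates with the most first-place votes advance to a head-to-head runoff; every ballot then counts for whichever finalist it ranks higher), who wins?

Round 1 first-place votes: Emma 11, Dev 10, Liam 22. Liam and Emma advance.
Runoff: Liam is ranked above Emma on 32 ballots, Emma above Liam on 11.

Liam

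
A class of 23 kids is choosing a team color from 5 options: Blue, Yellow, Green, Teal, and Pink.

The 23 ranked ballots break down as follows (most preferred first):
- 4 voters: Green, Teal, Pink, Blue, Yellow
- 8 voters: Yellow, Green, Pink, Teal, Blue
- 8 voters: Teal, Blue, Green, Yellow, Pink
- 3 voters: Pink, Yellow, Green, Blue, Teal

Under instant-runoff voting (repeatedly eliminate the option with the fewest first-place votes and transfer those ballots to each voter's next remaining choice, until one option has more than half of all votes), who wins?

Round 1: Blue 0, Yellow 8, Green 4, Teal 8, Pink 3. Blue eliminated.
Round 2: Yellow 8, Green 4, Teal 8, Pink 3. Pink eliminated.
Round 3: Yellow 11, Green 4, Teal 8. Green eliminated.
Round 4: Yellow 11, Teal 12. Teal has a majority (≥12).

Teal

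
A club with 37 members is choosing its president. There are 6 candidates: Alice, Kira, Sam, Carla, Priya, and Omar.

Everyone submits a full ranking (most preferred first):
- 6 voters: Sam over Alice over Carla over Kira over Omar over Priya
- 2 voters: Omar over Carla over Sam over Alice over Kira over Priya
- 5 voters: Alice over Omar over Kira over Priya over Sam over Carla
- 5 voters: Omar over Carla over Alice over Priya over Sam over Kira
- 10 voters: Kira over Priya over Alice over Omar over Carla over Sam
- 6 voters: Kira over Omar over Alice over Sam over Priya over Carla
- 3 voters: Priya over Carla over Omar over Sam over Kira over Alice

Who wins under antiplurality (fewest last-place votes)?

Last-place votes: Alice 3, Kira 5, Sam 10, Carla 11, Priya 8, Omar 0.

Omar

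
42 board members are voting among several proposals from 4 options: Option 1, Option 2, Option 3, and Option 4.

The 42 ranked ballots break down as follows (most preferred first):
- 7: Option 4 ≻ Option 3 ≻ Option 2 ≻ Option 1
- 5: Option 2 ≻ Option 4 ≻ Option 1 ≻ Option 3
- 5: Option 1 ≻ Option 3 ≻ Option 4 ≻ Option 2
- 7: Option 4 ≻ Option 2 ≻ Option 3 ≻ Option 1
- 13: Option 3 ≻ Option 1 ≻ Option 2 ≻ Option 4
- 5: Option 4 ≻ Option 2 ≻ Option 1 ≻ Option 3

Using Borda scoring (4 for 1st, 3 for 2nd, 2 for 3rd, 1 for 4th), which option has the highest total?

Option 1: 7×1 + 5×2 + 5×4 + 7×1 + 13×3 + 5×2 = 93
Option 2: 7×2 + 5×4 + 5×1 + 7×3 + 13×2 + 5×3 = 101
Option 3: 7×3 + 5×1 + 5×3 + 7×2 + 13×4 + 5×1 = 112
Option 4: 7×4 + 5×3 + 5×2 + 7×4 + 13×1 + 5×4 = 114

Option 4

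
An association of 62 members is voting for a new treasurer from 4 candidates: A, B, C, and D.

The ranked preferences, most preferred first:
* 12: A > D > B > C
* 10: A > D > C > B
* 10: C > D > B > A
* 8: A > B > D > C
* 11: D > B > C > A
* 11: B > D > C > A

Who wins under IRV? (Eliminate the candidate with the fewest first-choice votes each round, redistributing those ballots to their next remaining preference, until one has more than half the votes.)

Round 1: A 30, B 11, C 10, D 11. C eliminated.
Round 2: A 30, B 11, D 21. B eliminated.
Round 3: A 30, D 32. D has a majority (≥32).

D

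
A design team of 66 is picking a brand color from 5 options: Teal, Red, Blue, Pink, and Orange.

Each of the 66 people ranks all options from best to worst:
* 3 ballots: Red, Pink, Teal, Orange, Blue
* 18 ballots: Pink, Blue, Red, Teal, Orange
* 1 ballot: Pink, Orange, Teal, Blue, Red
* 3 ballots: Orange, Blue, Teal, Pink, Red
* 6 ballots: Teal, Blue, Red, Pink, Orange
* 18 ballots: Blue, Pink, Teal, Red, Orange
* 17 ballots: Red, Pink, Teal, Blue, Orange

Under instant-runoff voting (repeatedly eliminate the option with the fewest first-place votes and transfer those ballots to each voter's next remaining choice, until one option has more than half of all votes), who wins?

Round 1: Teal 6, Red 20, Blue 18, Pink 19, Orange 3. Orange eliminated.
Round 2: Teal 6, Red 20, Blue 21, Pink 19. Teal eliminated.
Round 3: Red 20, Blue 27, Pink 19. Pink eliminated.
Round 4: Red 20, Blue 46. Blue has a majority (≥34).

Blue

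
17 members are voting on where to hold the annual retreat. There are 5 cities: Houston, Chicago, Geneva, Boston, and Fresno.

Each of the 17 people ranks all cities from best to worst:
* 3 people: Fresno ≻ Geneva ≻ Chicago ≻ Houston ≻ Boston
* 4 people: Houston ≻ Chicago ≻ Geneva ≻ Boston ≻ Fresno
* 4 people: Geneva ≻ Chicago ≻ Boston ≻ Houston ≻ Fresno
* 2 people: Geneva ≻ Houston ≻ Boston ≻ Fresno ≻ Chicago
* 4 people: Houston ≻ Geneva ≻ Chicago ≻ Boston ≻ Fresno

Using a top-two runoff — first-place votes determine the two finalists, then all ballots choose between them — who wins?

Round 1 first-place votes: Houston 8, Chicago 0, Geneva 6, Boston 0, Fresno 3. Houston and Geneva advance.
Runoff: Houston is ranked above Geneva on 8 ballots, Geneva above Houston on 9.

Geneva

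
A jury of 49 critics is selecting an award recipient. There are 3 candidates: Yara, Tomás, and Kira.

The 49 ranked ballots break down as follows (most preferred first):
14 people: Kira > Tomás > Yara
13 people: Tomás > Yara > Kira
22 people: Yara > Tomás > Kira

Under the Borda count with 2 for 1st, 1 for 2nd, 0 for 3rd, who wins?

Tomás

Yara: 14×0 + 13×1 + 22×2 = 57
Tomás: 14×1 + 13×2 + 22×1 = 62
Kira: 14×2 + 13×0 + 22×0 = 28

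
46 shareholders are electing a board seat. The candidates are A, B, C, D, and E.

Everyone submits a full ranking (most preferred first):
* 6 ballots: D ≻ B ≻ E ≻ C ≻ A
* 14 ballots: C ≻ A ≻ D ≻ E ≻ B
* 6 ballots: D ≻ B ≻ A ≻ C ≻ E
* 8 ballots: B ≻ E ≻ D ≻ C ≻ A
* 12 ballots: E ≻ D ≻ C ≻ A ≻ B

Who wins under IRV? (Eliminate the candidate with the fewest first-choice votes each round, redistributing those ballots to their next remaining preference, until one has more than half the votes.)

E

Round 1: A 0, B 8, C 14, D 12, E 12. A eliminated.
Round 2: B 8, C 14, D 12, E 12. B eliminated.
Round 3: C 14, D 12, E 20. D eliminated.
Round 4: C 20, E 26. E has a majority (≥24).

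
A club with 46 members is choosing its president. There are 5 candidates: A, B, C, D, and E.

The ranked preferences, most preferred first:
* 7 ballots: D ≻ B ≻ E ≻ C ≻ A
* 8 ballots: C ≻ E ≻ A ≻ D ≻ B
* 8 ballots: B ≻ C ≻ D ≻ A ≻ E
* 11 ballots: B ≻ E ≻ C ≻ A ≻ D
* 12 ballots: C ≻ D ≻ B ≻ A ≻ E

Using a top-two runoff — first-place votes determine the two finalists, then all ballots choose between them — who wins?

B

Round 1 first-place votes: A 0, B 19, C 20, D 7, E 0. C and B advance.
Runoff: C is ranked above B on 20 ballots, B above C on 26.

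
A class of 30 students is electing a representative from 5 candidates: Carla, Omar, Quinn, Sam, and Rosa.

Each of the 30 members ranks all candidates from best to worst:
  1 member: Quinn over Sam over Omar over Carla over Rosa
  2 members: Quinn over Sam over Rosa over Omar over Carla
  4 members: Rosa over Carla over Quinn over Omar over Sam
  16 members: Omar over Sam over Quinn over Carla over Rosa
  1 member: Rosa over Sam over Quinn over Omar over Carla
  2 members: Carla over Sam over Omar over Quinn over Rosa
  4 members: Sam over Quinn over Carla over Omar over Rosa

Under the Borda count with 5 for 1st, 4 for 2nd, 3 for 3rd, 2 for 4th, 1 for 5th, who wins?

Sam

Carla: 1×2 + 2×1 + 4×4 + 16×2 + 1×1 + 2×5 + 4×3 = 75
Omar: 1×3 + 2×2 + 4×2 + 16×5 + 1×2 + 2×3 + 4×2 = 111
Quinn: 1×5 + 2×5 + 4×3 + 16×3 + 1×3 + 2×2 + 4×4 = 98
Sam: 1×4 + 2×4 + 4×1 + 16×4 + 1×4 + 2×4 + 4×5 = 112
Rosa: 1×1 + 2×3 + 4×5 + 16×1 + 1×5 + 2×1 + 4×1 = 54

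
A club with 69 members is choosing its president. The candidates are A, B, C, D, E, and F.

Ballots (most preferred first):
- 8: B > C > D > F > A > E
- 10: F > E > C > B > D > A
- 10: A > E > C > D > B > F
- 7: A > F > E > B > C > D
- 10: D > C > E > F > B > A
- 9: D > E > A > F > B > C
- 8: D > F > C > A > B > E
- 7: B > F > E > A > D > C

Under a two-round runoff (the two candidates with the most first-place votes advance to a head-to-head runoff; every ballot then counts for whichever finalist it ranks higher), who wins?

D

Round 1 first-place votes: A 17, B 15, C 0, D 27, E 0, F 10. D and A advance.
Runoff: D is ranked above A on 45 ballots, A above D on 24.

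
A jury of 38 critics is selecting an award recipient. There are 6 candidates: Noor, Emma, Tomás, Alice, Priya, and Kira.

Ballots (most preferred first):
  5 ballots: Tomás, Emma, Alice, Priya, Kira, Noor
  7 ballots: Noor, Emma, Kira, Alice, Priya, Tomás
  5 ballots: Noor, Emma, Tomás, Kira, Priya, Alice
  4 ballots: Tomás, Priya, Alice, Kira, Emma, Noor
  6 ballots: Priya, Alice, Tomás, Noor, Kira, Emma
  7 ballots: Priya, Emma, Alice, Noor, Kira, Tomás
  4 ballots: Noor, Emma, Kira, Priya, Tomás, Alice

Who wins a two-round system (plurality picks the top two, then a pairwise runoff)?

Priya

Round 1 first-place votes: Noor 16, Emma 0, Tomás 9, Alice 0, Priya 13, Kira 0. Noor and Priya advance.
Runoff: Noor is ranked above Priya on 16 ballots, Priya above Noor on 22.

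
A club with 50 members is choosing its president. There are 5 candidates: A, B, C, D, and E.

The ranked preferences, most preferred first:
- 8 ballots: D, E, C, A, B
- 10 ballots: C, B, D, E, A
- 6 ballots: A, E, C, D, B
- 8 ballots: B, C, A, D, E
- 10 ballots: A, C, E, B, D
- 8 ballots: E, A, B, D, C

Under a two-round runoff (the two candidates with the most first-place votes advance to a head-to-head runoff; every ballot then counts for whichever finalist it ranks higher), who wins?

Round 1 first-place votes: A 16, B 8, C 10, D 8, E 8. A and C advance.
Runoff: A is ranked above C on 24 ballots, C above A on 26.

C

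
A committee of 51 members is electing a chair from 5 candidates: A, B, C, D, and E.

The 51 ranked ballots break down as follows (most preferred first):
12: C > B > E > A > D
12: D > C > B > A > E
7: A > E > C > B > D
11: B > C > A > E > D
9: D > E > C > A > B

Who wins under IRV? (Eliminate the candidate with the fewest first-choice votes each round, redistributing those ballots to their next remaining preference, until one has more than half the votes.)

C

Round 1: A 7, B 11, C 12, D 21, E 0. E eliminated.
Round 2: A 7, B 11, C 12, D 21. A eliminated.
Round 3: B 11, C 19, D 21. B eliminated.
Round 4: C 30, D 21. C has a majority (≥26).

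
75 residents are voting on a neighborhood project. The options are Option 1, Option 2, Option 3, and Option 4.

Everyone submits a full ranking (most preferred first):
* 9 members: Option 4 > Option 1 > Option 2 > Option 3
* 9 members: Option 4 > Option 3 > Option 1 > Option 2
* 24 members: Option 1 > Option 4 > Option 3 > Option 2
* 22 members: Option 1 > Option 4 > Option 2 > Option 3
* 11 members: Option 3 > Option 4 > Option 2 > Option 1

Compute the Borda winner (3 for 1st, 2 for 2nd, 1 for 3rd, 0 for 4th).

Option 1: 9×2 + 9×1 + 24×3 + 22×3 + 11×0 = 165
Option 2: 9×1 + 9×0 + 24×0 + 22×1 + 11×1 = 42
Option 3: 9×0 + 9×2 + 24×1 + 22×0 + 11×3 = 75
Option 4: 9×3 + 9×3 + 24×2 + 22×2 + 11×2 = 168

Option 4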